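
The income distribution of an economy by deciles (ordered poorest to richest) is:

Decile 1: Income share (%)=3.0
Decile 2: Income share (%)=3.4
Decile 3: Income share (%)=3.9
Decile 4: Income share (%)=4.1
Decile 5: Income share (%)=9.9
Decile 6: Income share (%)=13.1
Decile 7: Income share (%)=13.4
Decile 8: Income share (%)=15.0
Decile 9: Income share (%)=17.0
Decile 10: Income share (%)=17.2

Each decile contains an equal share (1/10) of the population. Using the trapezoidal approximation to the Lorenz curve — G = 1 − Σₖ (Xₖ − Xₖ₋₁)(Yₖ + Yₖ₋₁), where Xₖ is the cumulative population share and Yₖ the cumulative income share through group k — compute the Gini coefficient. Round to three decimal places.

Cumulative income shares Yₖ: 0.0300, 0.0640, 0.1030, 0.1440, 0.2430, 0.3740, 0.5080, 0.6580, 0.8280, 1.0000
Σ (Xₖ−Xₖ₋₁)(Yₖ+Yₖ₋₁) = (1/10)(0.0300+0.0000) + (1/10)(0.0640+0.0300) + (1/10)(0.1030+0.0640) + (1/10)(0.1440+0.1030) + (1/10)(0.2430+0.1440) + (1/10)(0.3740+0.2430) + (1/10)(0.5080+0.3740) + (1/10)(0.6580+0.5080) + (1/10)(0.8280+0.6580) + (1/10)(1.0000+0.8280)
  = 0.0030 + 0.0094 + 0.0167 + 0.0247 + 0.0387 + 0.0617 + 0.0882 + 0.1166 + 0.1486 + 0.1828 = 0.6904
G = 1 − 0.6904 = 0.3096

0.310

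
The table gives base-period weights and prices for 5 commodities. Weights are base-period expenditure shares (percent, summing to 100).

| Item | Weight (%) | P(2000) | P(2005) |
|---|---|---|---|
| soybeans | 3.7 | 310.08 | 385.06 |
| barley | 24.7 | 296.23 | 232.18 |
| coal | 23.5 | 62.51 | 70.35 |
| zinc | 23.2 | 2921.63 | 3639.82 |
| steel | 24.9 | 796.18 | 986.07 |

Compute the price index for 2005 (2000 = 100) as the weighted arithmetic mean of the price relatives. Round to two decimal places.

110.14

soybeans: 3.7 × (385.06/310.08) = 3.7 × 1.241809 = 4.5947
barley: 24.7 × (232.18/296.23) = 24.7 × 0.783783 = 19.3594
coal: 23.5 × (70.35/62.51) = 23.5 × 1.125420 = 26.4474
zinc: 23.2 × (3639.82/2921.63) = 23.2 × 1.245818 = 28.9030
steel: 24.9 × (986.07/796.18) = 24.9 × 1.238501 = 30.8387
Index = Σ wᵢ·(p₁ᵢ/p₀ᵢ) = 4.5947 + 19.3594 + 26.4474 + 28.9030 + 30.8387 = 110.1432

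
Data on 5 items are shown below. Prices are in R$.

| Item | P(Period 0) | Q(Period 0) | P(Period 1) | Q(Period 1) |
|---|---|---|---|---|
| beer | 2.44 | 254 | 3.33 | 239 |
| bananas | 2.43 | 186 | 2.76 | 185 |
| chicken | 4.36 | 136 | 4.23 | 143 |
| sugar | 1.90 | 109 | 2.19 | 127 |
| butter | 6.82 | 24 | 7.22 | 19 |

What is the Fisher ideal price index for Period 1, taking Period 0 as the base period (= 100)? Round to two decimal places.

Laspeyres component (base-period weights):
ΣP(Period 1)Q(Period 0) = 3.33×254 + 2.76×186 + 4.23×136 + 2.19×109 + 7.22×24 = 845.82 + 513.36 + 575.28 + 238.71 + 173.28 = 2346.45
ΣP(Period 0)Q(Period 0) = 2.44×254 + 2.43×186 + 4.36×136 + 1.90×109 + 6.82×24 = 619.76 + 451.98 + 592.96 + 207.1 + 163.68 = 2035.48
L = 2346.45 / 2035.48 × 100 = 115.2775
Paasche component (current-period weights):
ΣP(Period 1)Q(Period 1) = 3.33×239 + 2.76×185 + 4.23×143 + 2.19×127 + 7.22×19 = 795.87 + 510.6 + 604.89 + 278.13 + 137.18 = 2326.67
ΣP(Period 0)Q(Period 1) = 2.44×239 + 2.43×185 + 4.36×143 + 1.90×127 + 6.82×19 = 583.16 + 449.55 + 623.48 + 241.3 + 129.58 = 2027.07
P = 2326.67 / 2027.07 × 100 = 114.7800
Fisher = √(L × P) = √(115.2775 × 114.7800) = 115.0284

115.03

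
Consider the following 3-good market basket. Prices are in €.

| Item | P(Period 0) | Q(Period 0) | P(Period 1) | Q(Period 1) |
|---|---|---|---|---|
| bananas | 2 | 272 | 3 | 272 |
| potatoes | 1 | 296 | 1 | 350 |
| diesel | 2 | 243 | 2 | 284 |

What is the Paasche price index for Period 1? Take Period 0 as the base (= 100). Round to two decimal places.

Paasche price index uses current-period quantities as weights.
ΣP(Period 1)·Q(Period 1) = 3×272 + 1×350 + 2×284 = 816 + 350 + 568 = 1734
ΣP(Period 0)·Q(Period 1) = 2×272 + 1×350 + 2×284 = 544 + 350 + 568 = 1462
Index = 1734 / 1462 × 100 = 118.6047

118.60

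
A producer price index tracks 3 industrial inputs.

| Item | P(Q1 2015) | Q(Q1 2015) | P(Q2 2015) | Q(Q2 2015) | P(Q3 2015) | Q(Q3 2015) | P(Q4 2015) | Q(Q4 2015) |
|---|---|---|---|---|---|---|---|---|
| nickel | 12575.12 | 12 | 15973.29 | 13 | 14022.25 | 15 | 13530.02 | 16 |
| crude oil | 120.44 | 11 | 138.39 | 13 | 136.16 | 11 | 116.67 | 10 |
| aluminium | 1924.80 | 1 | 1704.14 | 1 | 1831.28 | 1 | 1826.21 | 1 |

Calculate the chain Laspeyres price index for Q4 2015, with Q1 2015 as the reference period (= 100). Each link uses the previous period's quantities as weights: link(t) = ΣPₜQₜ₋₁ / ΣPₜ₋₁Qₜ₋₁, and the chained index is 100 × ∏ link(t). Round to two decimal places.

107.35

Link Q1 2015→Q2 2015:
ΣP(Q2 2015)Q(Q1 2015) = 15973.29×12 + 138.39×11 + 1704.14×1 = 191679.48 + 1522.29 + 1704.14 = 194905.91
ΣP(Q1 2015)Q(Q1 2015) = 12575.12×12 + 120.44×11 + 1924.80×1 = 150901.44 + 1324.84 + 1924.8 = 154151.08
link = 194905.91/154151.08 = 1.264382
Link Q2 2015→Q3 2015:
ΣP(Q3 2015)Q(Q2 2015) = 14022.25×13 + 136.16×13 + 1831.28×1 = 182289.25 + 1770.08 + 1831.28 = 185890.61
ΣP(Q2 2015)Q(Q2 2015) = 15973.29×13 + 138.39×13 + 1704.14×1 = 207652.77 + 1799.07 + 1704.14 = 211155.98
link = 185890.61/211155.98 = 0.880347
Link Q3 2015→Q4 2015:
ΣP(Q4 2015)Q(Q3 2015) = 13530.02×15 + 116.67×11 + 1826.21×1 = 202950.3 + 1283.37 + 1826.21 = 206059.88
ΣP(Q3 2015)Q(Q3 2015) = 14022.25×15 + 136.16×11 + 1831.28×1 = 210333.75 + 1497.76 + 1831.28 = 213662.79
link = 206059.88/213662.79 = 0.964416
Chained index = 100 × 1.264382 × 0.880347 × 0.964416 = 107.3488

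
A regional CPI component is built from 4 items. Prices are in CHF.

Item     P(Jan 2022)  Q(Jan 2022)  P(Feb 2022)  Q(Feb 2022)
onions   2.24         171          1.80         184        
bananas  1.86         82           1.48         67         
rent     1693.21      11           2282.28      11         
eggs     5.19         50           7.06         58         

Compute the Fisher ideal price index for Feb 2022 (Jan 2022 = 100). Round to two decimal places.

133.30

Laspeyres component (base-period weights):
ΣP(Feb 2022)Q(Jan 2022) = 1.80×171 + 1.48×82 + 2282.28×11 + 7.06×50 = 307.8 + 121.36 + 25105.08 + 353 = 25887.24
ΣP(Jan 2022)Q(Jan 2022) = 2.24×171 + 1.86×82 + 1693.21×11 + 5.19×50 = 383.04 + 152.52 + 18625.31 + 259.5 = 19420.37
L = 25887.24 / 19420.37 × 100 = 133.2994
Paasche component (current-period weights):
ΣP(Feb 2022)Q(Feb 2022) = 1.80×184 + 1.48×67 + 2282.28×11 + 7.06×58 = 331.2 + 99.16 + 25105.08 + 409.48 = 25944.92
ΣP(Jan 2022)Q(Feb 2022) = 2.24×184 + 1.86×67 + 1693.21×11 + 5.19×58 = 412.16 + 124.62 + 18625.31 + 301.02 = 19463.11
P = 25944.92 / 19463.11 × 100 = 133.3031
Fisher = √(L × P) = √(133.2994 × 133.3031) = 133.3012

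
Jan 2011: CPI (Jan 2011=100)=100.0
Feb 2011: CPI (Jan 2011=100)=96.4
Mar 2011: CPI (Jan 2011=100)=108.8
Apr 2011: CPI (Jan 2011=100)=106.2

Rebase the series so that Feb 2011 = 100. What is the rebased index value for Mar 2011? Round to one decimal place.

112.9

Rebased(Mar 2011) = 108.8 / 96.4 × 100 = 112.8631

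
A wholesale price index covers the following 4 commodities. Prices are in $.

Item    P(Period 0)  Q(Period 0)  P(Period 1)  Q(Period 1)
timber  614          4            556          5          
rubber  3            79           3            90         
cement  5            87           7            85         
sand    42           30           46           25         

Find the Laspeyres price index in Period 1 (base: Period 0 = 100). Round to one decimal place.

101.4

Laspeyres price index uses base-period quantities as weights.
ΣP(Period 1)·Q(Period 0) = 556×4 + 3×79 + 7×87 + 46×30 = 2224 + 237 + 609 + 1380 = 4450
ΣP(Period 0)·Q(Period 0) = 614×4 + 3×79 + 5×87 + 42×30 = 2456 + 237 + 435 + 1260 = 4388
Index = 4450 / 4388 × 100 = 101.4129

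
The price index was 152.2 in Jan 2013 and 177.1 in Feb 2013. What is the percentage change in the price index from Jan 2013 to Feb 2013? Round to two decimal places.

Change = (177.1 − 152.2) / 152.2 × 100
       = 24.9 / 152.2 × 100 = 16.3601%

16.36%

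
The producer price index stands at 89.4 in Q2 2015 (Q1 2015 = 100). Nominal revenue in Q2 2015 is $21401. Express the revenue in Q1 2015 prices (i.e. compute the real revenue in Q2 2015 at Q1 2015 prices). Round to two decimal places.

Real = Nominal ÷ (Index/100) = 21401 ÷ (89.4/100)
     = 21401 ÷ 0.894 = 23938.4787

23938.48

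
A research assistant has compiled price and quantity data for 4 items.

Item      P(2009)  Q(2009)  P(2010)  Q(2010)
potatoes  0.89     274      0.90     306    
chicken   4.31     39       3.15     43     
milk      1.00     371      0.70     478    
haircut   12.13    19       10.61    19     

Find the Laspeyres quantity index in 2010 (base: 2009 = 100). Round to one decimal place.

Laspeyres quantity index uses base-period prices as weights.
ΣP(2009)·Q(2010) = 0.89×306 + 4.31×43 + 1.00×478 + 12.13×19 = 272.34 + 185.33 + 478 + 230.47 = 1166.14
ΣP(2009)·Q(2009) = 0.89×274 + 4.31×39 + 1.00×371 + 12.13×19 = 243.86 + 168.09 + 371 + 230.47 = 1013.42
Index = 1166.14 / 1013.42 × 100 = 115.0698

115.1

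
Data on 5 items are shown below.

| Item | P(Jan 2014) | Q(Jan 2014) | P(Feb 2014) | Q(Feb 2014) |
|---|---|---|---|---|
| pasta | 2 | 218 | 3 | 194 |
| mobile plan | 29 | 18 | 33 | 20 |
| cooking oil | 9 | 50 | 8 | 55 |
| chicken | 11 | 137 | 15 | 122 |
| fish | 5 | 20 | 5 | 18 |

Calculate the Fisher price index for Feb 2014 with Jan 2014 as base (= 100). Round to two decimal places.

125.28

Laspeyres component (base-period weights):
ΣP(Feb 2014)Q(Jan 2014) = 3×218 + 33×18 + 8×50 + 15×137 + 5×20 = 654 + 594 + 400 + 2055 + 100 = 3803
ΣP(Jan 2014)Q(Jan 2014) = 2×218 + 29×18 + 9×50 + 11×137 + 5×20 = 436 + 522 + 450 + 1507 + 100 = 3015
L = 3803 / 3015 × 100 = 126.1360
Paasche component (current-period weights):
ΣP(Feb 2014)Q(Feb 2014) = 3×194 + 33×20 + 8×55 + 15×122 + 5×18 = 582 + 660 + 440 + 1830 + 90 = 3602
ΣP(Jan 2014)Q(Feb 2014) = 2×194 + 29×20 + 9×55 + 11×122 + 5×18 = 388 + 580 + 495 + 1342 + 90 = 2895
P = 3602 / 2895 × 100 = 124.4214
Fisher = √(L × P) = √(126.1360 × 124.4214) = 125.2758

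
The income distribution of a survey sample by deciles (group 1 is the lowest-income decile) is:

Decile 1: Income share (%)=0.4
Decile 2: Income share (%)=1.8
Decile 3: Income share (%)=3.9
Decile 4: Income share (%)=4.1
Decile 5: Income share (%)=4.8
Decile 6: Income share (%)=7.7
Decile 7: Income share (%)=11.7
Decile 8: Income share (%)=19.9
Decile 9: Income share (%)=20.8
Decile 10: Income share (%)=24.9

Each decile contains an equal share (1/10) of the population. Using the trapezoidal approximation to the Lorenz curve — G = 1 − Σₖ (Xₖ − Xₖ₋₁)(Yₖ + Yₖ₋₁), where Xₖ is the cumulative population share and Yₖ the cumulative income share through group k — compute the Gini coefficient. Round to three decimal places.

0.459

Cumulative income shares Yₖ: 0.0040, 0.0220, 0.0610, 0.1020, 0.1500, 0.2270, 0.3440, 0.5430, 0.7510, 1.0000
Σ (Xₖ−Xₖ₋₁)(Yₖ+Yₖ₋₁) = (1/10)(0.0040+0.0000) + (1/10)(0.0220+0.0040) + (1/10)(0.0610+0.0220) + (1/10)(0.1020+0.0610) + (1/10)(0.1500+0.1020) + (1/10)(0.2270+0.1500) + (1/10)(0.3440+0.2270) + (1/10)(0.5430+0.3440) + (1/10)(0.7510+0.5430) + (1/10)(1.0000+0.7510)
  = 0.0004 + 0.0026 + 0.0083 + 0.0163 + 0.0252 + 0.0377 + 0.0571 + 0.0887 + 0.1294 + 0.1751 = 0.5408
G = 1 − 0.5408 = 0.4592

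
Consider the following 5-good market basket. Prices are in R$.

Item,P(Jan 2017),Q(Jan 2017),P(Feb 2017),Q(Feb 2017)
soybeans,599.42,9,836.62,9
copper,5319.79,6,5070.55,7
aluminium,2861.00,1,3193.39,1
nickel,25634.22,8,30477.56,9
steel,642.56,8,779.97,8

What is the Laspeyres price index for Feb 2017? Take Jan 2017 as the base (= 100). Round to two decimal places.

Laspeyres price index uses base-period quantities as weights.
ΣP(Feb 2017)·Q(Jan 2017) = 836.62×9 + 5070.55×6 + 3193.39×1 + 30477.56×8 + 779.97×8 = 7529.58 + 30423.3 + 3193.39 + 243820.48 + 6239.76 = 291206.51
ΣP(Jan 2017)·Q(Jan 2017) = 599.42×9 + 5319.79×6 + 2861.00×1 + 25634.22×8 + 642.56×8 = 5394.78 + 31918.74 + 2861 + 205073.76 + 5140.48 = 250388.76
Index = 291206.51 / 250388.76 × 100 = 116.3018

116.30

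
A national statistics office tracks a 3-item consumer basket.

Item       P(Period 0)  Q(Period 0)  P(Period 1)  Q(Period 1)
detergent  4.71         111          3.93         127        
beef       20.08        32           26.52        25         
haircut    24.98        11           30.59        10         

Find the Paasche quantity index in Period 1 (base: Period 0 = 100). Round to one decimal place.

Paasche quantity index uses current-period prices as weights.
ΣP(Period 1)·Q(Period 1) = 3.93×127 + 26.52×25 + 30.59×10 = 499.11 + 663 + 305.9 = 1468.01
ΣP(Period 1)·Q(Period 0) = 3.93×111 + 26.52×32 + 30.59×11 = 436.23 + 848.64 + 336.49 = 1621.36
Index = 1468.01 / 1621.36 × 100 = 90.5419

90.5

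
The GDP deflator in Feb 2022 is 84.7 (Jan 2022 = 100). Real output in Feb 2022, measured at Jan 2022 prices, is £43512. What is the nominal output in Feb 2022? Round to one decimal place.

36854.7

Nominal = Real × (Index/100) = 43512 × (84.7/100)
        = 43512 × 0.847 = 36854.6640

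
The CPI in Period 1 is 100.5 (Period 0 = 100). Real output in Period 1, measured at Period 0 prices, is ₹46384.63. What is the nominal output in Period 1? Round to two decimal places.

Nominal = Real × (Index/100) = 46384.63 × (100.5/100)
        = 46384.63 × 1.005 = 46616.5531

46616.55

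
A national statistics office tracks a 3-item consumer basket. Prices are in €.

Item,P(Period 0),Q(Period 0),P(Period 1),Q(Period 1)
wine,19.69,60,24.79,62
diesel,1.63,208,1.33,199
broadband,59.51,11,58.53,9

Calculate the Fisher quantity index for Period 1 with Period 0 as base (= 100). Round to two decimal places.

96.18

Laspeyres component (base-period weights):
ΣP(Period 0)Q(Period 1) = 19.69×62 + 1.63×199 + 59.51×9 = 1220.78 + 324.37 + 535.59 = 2080.74
ΣP(Period 0)Q(Period 0) = 19.69×60 + 1.63×208 + 59.51×11 = 1181.4 + 339.04 + 654.61 = 2175.05
L = 2080.74 / 2175.05 × 100 = 95.6640
Paasche component (current-period weights):
ΣP(Period 1)Q(Period 1) = 24.79×62 + 1.33×199 + 58.53×9 = 1536.98 + 264.67 + 526.77 = 2328.42
ΣP(Period 1)Q(Period 0) = 24.79×60 + 1.33×208 + 58.53×11 = 1487.4 + 276.64 + 643.83 = 2407.87
P = 2328.42 / 2407.87 × 100 = 96.7004
Fisher = √(L × P) = √(95.6640 × 96.7004) = 96.1808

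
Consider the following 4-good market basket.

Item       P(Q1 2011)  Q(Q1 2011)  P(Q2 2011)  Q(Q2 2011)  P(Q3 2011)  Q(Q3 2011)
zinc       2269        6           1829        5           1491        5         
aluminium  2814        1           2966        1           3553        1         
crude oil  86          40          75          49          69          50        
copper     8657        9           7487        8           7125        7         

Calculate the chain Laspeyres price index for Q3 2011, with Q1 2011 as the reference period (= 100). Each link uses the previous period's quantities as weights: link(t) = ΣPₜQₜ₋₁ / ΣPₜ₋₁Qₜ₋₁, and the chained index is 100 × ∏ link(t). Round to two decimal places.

Link Q1 2011→Q2 2011:
ΣP(Q2 2011)Q(Q1 2011) = 1829×6 + 2966×1 + 75×40 + 7487×9 = 10974 + 2966 + 3000 + 67383 = 84323
ΣP(Q1 2011)Q(Q1 2011) = 2269×6 + 2814×1 + 86×40 + 8657×9 = 13614 + 2814 + 3440 + 77913 = 97781
link = 84323/97781 = 0.862366
Link Q2 2011→Q3 2011:
ΣP(Q3 2011)Q(Q2 2011) = 1491×5 + 3553×1 + 69×49 + 7125×8 = 7455 + 3553 + 3381 + 57000 = 71389
ΣP(Q2 2011)Q(Q2 2011) = 1829×5 + 2966×1 + 75×49 + 7487×8 = 9145 + 2966 + 3675 + 59896 = 75682
link = 71389/75682 = 0.943276
Chained index = 100 × 0.862366 × 0.943276 = 81.3449

81.34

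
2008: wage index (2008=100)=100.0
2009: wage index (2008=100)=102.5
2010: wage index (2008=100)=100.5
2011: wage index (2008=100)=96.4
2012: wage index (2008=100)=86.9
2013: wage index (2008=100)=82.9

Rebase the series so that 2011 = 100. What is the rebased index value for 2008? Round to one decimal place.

Rebased(2008) = 100.0 / 96.4 × 100 = 103.7344

103.7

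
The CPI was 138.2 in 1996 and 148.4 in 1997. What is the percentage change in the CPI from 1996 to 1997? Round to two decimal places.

Change = (148.4 − 138.2) / 138.2 × 100
       = 10.2 / 138.2 × 100 = 7.3806%

7.38%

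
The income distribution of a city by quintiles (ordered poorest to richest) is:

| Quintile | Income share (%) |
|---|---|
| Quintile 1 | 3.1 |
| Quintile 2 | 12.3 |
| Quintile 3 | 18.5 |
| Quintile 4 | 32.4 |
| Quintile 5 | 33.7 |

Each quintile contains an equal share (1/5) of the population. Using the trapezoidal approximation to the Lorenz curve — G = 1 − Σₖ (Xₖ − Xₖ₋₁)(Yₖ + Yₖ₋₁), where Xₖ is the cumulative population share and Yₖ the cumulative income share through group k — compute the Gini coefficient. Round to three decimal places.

0.325

Cumulative income shares Yₖ: 0.0310, 0.1540, 0.3390, 0.6630, 1.0000
Σ (Xₖ−Xₖ₋₁)(Yₖ+Yₖ₋₁) = (1/5)(0.0310+0.0000) + (1/5)(0.1540+0.0310) + (1/5)(0.3390+0.1540) + (1/5)(0.6630+0.3390) + (1/5)(1.0000+0.6630)
  = 0.0062 + 0.0370 + 0.0986 + 0.2004 + 0.3326 = 0.6748
G = 1 − 0.6748 = 0.3252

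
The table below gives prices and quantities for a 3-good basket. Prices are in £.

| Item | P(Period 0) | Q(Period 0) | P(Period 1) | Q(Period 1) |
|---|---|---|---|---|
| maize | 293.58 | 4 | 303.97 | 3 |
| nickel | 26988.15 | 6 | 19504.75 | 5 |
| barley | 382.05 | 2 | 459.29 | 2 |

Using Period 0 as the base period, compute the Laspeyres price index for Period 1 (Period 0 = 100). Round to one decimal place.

72.7

Laspeyres price index uses base-period quantities as weights.
ΣP(Period 1)·Q(Period 0) = 303.97×4 + 19504.75×6 + 459.29×2 = 1215.88 + 117028.5 + 918.58 = 119162.96
ΣP(Period 0)·Q(Period 0) = 293.58×4 + 26988.15×6 + 382.05×2 = 1174.32 + 161928.9 + 764.1 = 163867.32
Index = 119162.96 / 163867.32 × 100 = 72.7192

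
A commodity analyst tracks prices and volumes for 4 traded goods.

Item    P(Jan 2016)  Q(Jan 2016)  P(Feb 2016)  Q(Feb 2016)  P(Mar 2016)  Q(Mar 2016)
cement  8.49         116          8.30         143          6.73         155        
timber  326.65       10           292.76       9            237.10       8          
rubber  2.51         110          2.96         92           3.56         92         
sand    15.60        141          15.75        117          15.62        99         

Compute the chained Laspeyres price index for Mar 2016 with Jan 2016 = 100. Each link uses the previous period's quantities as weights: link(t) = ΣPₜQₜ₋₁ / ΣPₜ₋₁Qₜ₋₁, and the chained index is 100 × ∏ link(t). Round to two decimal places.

84.64

Link Jan 2016→Feb 2016:
ΣP(Feb 2016)Q(Jan 2016) = 8.30×116 + 292.76×10 + 2.96×110 + 15.75×141 = 962.8 + 2927.6 + 325.6 + 2220.75 = 6436.75
ΣP(Jan 2016)Q(Jan 2016) = 8.49×116 + 326.65×10 + 2.51×110 + 15.60×141 = 984.84 + 3266.5 + 276.1 + 2199.6 = 6727.04
link = 6436.75/6727.04 = 0.956847
Link Feb 2016→Mar 2016:
ΣP(Mar 2016)Q(Feb 2016) = 6.73×143 + 237.10×9 + 3.56×92 + 15.62×117 = 962.39 + 2133.9 + 327.52 + 1827.54 = 5251.35
ΣP(Feb 2016)Q(Feb 2016) = 8.30×143 + 292.76×9 + 2.96×92 + 15.75×117 = 1186.9 + 2634.84 + 272.32 + 1842.75 = 5936.81
link = 5251.35/5936.81 = 0.884541
Chained index = 100 × 0.956847 × 0.884541 = 84.6370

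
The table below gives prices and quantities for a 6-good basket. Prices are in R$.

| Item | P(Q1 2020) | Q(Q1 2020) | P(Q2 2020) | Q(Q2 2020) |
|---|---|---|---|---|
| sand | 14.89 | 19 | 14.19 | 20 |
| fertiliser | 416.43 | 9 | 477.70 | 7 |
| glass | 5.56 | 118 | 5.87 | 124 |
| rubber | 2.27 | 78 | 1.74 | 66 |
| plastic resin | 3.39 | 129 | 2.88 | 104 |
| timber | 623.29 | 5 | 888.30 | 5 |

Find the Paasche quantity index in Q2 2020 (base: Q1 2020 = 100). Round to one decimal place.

Paasche quantity index uses current-period prices as weights.
ΣP(Q2 2020)·Q(Q2 2020) = 14.19×20 + 477.70×7 + 5.87×124 + 1.74×66 + 2.88×104 + 888.30×5 = 283.8 + 3343.9 + 727.88 + 114.84 + 299.52 + 4441.5 = 9211.44
ΣP(Q2 2020)·Q(Q1 2020) = 14.19×19 + 477.70×9 + 5.87×118 + 1.74×78 + 2.88×129 + 888.30×5 = 269.61 + 4299.3 + 692.66 + 135.72 + 371.52 + 4441.5 = 10210.31
Index = 9211.44 / 10210.31 × 100 = 90.2170

90.2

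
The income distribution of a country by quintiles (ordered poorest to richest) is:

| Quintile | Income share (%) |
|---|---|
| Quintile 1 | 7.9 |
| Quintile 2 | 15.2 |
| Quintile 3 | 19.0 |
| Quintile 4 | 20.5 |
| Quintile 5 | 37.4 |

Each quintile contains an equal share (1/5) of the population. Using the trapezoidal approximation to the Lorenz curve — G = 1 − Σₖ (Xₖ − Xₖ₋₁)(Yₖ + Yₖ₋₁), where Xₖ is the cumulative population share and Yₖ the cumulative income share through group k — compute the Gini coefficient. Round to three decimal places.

Cumulative income shares Yₖ: 0.0790, 0.2310, 0.4210, 0.6260, 1.0000
Σ (Xₖ−Xₖ₋₁)(Yₖ+Yₖ₋₁) = (1/5)(0.0790+0.0000) + (1/5)(0.2310+0.0790) + (1/5)(0.4210+0.2310) + (1/5)(0.6260+0.4210) + (1/5)(1.0000+0.6260)
  = 0.0158 + 0.0620 + 0.1304 + 0.2094 + 0.3252 = 0.7428
G = 1 − 0.7428 = 0.2572

0.257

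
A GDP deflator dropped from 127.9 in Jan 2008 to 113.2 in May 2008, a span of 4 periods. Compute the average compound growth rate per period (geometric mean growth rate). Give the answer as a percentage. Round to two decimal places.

Growth factor = (113.2/127.9)^(1/4) = (0.885066)^(1/4) = 0.969938
Growth rate = 0.969938 − 1 = -0.030062 = -3.0062%

-3.01%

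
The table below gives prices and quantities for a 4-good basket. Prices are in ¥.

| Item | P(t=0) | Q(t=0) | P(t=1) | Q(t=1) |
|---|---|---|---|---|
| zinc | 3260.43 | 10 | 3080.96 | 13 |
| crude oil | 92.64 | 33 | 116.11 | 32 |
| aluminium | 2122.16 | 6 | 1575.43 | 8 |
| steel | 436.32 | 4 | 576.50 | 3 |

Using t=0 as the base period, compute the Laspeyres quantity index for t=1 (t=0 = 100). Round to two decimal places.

126.92

Laspeyres quantity index uses base-period prices as weights.
ΣP(t=0)·Q(t=1) = 3260.43×13 + 92.64×32 + 2122.16×8 + 436.32×3 = 42385.59 + 2964.48 + 16977.28 + 1308.96 = 63636.31
ΣP(t=0)·Q(t=0) = 3260.43×10 + 92.64×33 + 2122.16×6 + 436.32×4 = 32604.3 + 3057.12 + 12732.96 + 1745.28 = 50139.66
Index = 63636.31 / 50139.66 × 100 = 126.9181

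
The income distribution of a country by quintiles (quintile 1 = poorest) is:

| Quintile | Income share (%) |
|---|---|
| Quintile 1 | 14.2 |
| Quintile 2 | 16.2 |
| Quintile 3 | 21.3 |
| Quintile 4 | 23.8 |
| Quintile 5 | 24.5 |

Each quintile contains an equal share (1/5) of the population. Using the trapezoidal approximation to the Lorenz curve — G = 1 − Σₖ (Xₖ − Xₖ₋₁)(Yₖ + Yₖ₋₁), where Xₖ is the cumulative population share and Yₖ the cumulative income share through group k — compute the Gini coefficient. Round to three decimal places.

0.113

Cumulative income shares Yₖ: 0.1420, 0.3040, 0.5170, 0.7550, 1.0000
Σ (Xₖ−Xₖ₋₁)(Yₖ+Yₖ₋₁) = (1/5)(0.1420+0.0000) + (1/5)(0.3040+0.1420) + (1/5)(0.5170+0.3040) + (1/5)(0.7550+0.5170) + (1/5)(1.0000+0.7550)
  = 0.0284 + 0.0892 + 0.1642 + 0.2544 + 0.3510 = 0.8872
G = 1 − 0.8872 = 0.1128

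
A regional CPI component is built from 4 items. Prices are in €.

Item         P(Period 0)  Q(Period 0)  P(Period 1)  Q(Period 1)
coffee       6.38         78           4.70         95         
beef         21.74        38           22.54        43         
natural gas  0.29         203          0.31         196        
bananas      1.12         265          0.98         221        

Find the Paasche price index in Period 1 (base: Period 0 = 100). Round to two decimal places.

91.75

Paasche price index uses current-period quantities as weights.
ΣP(Period 1)·Q(Period 1) = 4.70×95 + 22.54×43 + 0.31×196 + 0.98×221 = 446.5 + 969.22 + 60.76 + 216.58 = 1693.06
ΣP(Period 0)·Q(Period 1) = 6.38×95 + 21.74×43 + 0.29×196 + 1.12×221 = 606.1 + 934.82 + 56.84 + 247.52 = 1845.28
Index = 1693.06 / 1845.28 × 100 = 91.7508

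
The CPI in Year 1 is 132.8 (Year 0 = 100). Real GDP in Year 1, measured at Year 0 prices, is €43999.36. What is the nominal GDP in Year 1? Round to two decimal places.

58431.15

Nominal = Real × (Index/100) = 43999.36 × (132.8/100)
        = 43999.36 × 1.328 = 58431.1501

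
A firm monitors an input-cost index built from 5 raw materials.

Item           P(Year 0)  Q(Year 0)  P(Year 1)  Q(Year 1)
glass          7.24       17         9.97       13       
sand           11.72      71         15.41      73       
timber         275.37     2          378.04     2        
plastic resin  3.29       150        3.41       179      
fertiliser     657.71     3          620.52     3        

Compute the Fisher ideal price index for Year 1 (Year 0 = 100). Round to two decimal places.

110.46

Laspeyres component (base-period weights):
ΣP(Year 1)Q(Year 0) = 9.97×17 + 15.41×71 + 378.04×2 + 3.41×150 + 620.52×3 = 169.49 + 1094.11 + 756.08 + 511.5 + 1861.56 = 4392.74
ΣP(Year 0)Q(Year 0) = 7.24×17 + 11.72×71 + 275.37×2 + 3.29×150 + 657.71×3 = 123.08 + 832.12 + 550.74 + 493.5 + 1973.13 = 3972.57
L = 4392.74 / 3972.57 × 100 = 110.5768
Paasche component (current-period weights):
ΣP(Year 1)Q(Year 1) = 9.97×13 + 15.41×73 + 378.04×2 + 3.41×179 + 620.52×3 = 129.61 + 1124.93 + 756.08 + 610.39 + 1861.56 = 4482.57
ΣP(Year 0)Q(Year 1) = 7.24×13 + 11.72×73 + 275.37×2 + 3.29×179 + 657.71×3 = 94.12 + 855.56 + 550.74 + 588.91 + 1973.13 = 4062.46
P = 4482.57 / 4062.46 × 100 = 110.3413
Fisher = √(L × P) = √(110.5768 × 110.3413) = 110.4590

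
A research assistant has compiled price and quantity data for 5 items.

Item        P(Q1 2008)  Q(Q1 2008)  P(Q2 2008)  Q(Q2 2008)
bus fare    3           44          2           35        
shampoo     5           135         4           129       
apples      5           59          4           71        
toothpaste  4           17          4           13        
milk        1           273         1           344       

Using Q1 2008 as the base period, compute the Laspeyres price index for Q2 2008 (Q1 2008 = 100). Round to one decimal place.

83.5

Laspeyres price index uses base-period quantities as weights.
ΣP(Q2 2008)·Q(Q1 2008) = 2×44 + 4×135 + 4×59 + 4×17 + 1×273 = 88 + 540 + 236 + 68 + 273 = 1205
ΣP(Q1 2008)·Q(Q1 2008) = 3×44 + 5×135 + 5×59 + 4×17 + 1×273 = 132 + 675 + 295 + 68 + 273 = 1443
Index = 1205 / 1443 × 100 = 83.5066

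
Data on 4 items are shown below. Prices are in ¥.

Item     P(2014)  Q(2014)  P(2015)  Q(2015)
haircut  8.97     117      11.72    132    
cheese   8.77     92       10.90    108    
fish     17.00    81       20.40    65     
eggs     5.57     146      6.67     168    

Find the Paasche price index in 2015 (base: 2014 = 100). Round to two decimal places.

Paasche price index uses current-period quantities as weights.
ΣP(2015)·Q(2015) = 11.72×132 + 10.90×108 + 20.40×65 + 6.67×168 = 1547.04 + 1177.2 + 1326 + 1120.56 = 5170.8
ΣP(2014)·Q(2015) = 8.97×132 + 8.77×108 + 17.00×65 + 5.57×168 = 1184.04 + 947.16 + 1105 + 935.76 = 4171.96
Index = 5170.8 / 4171.96 × 100 = 123.9417

123.94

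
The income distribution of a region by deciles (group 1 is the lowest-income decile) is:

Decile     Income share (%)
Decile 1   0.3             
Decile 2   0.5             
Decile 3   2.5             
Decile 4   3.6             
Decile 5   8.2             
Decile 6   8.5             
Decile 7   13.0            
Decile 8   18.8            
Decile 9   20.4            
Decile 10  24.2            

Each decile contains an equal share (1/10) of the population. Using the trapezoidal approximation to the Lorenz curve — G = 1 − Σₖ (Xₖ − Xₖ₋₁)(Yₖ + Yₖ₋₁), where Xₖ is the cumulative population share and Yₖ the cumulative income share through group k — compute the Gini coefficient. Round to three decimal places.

0.464

Cumulative income shares Yₖ: 0.0030, 0.0080, 0.0330, 0.0690, 0.1510, 0.2360, 0.3660, 0.5540, 0.7580, 1.0000
Σ (Xₖ−Xₖ₋₁)(Yₖ+Yₖ₋₁) = (1/10)(0.0030+0.0000) + (1/10)(0.0080+0.0030) + (1/10)(0.0330+0.0080) + (1/10)(0.0690+0.0330) + (1/10)(0.1510+0.0690) + (1/10)(0.2360+0.1510) + (1/10)(0.3660+0.2360) + (1/10)(0.5540+0.3660) + (1/10)(0.7580+0.5540) + (1/10)(1.0000+0.7580)
  = 0.0003 + 0.0011 + 0.0041 + 0.0102 + 0.0220 + 0.0387 + 0.0602 + 0.0920 + 0.1312 + 0.1758 = 0.5356
G = 1 − 0.5356 = 0.4644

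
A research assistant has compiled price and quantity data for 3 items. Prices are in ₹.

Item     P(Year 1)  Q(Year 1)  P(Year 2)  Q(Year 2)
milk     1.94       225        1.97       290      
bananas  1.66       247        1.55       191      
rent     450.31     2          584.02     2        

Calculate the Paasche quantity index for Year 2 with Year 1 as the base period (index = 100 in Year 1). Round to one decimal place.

Paasche quantity index uses current-period prices as weights.
ΣP(Year 2)·Q(Year 2) = 1.97×290 + 1.55×191 + 584.02×2 = 571.3 + 296.05 + 1168.04 = 2035.39
ΣP(Year 2)·Q(Year 1) = 1.97×225 + 1.55×247 + 584.02×2 = 443.25 + 382.85 + 1168.04 = 1994.14
Index = 2035.39 / 1994.14 × 100 = 102.0686

102.1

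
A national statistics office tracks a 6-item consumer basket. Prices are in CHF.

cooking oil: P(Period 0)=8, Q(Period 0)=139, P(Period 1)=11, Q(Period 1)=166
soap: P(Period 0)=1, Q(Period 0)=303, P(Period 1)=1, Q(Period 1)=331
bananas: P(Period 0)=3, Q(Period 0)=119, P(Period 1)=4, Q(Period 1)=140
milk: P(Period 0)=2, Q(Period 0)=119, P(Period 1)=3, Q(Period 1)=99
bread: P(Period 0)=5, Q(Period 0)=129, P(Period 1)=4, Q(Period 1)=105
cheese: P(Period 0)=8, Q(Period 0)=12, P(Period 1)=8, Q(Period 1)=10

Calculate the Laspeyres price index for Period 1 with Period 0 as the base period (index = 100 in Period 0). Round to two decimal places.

119.12

Laspeyres price index uses base-period quantities as weights.
ΣP(Period 1)·Q(Period 0) = 11×139 + 1×303 + 4×119 + 3×119 + 4×129 + 8×12 = 1529 + 303 + 476 + 357 + 516 + 96 = 3277
ΣP(Period 0)·Q(Period 0) = 8×139 + 1×303 + 3×119 + 2×119 + 5×129 + 8×12 = 1112 + 303 + 357 + 238 + 645 + 96 = 2751
Index = 3277 / 2751 × 100 = 119.1203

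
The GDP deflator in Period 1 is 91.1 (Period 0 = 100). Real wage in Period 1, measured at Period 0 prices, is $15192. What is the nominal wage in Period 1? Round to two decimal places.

13839.91

Nominal = Real × (Index/100) = 15192 × (91.1/100)
        = 15192 × 0.911 = 13839.9120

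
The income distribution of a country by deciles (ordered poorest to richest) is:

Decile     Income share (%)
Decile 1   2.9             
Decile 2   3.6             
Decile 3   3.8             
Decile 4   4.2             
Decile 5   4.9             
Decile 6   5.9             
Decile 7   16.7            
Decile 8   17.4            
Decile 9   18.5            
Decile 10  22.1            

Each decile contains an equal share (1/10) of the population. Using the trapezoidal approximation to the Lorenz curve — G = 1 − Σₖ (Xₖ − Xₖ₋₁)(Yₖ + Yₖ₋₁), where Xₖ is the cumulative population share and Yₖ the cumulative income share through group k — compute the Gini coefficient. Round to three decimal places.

0.384

Cumulative income shares Yₖ: 0.0290, 0.0650, 0.1030, 0.1450, 0.1940, 0.2530, 0.4200, 0.5940, 0.7790, 1.0000
Σ (Xₖ−Xₖ₋₁)(Yₖ+Yₖ₋₁) = (1/10)(0.0290+0.0000) + (1/10)(0.0650+0.0290) + (1/10)(0.1030+0.0650) + (1/10)(0.1450+0.1030) + (1/10)(0.1940+0.1450) + (1/10)(0.2530+0.1940) + (1/10)(0.4200+0.2530) + (1/10)(0.5940+0.4200) + (1/10)(0.7790+0.5940) + (1/10)(1.0000+0.7790)
  = 0.0029 + 0.0094 + 0.0168 + 0.0248 + 0.0339 + 0.0447 + 0.0673 + 0.1014 + 0.1373 + 0.1779 = 0.6164
G = 1 − 0.6164 = 0.3836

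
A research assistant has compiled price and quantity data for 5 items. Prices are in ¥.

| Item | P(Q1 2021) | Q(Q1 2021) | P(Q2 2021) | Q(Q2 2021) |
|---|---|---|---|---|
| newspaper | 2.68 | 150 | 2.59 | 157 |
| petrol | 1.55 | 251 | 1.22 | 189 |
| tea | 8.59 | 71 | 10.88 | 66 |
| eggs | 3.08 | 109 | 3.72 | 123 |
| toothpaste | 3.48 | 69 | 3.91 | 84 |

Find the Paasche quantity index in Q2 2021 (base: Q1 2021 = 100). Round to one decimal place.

Paasche quantity index uses current-period prices as weights.
ΣP(Q2 2021)·Q(Q2 2021) = 2.59×157 + 1.22×189 + 10.88×66 + 3.72×123 + 3.91×84 = 406.63 + 230.58 + 718.08 + 457.56 + 328.44 = 2141.29
ΣP(Q2 2021)·Q(Q1 2021) = 2.59×150 + 1.22×251 + 10.88×71 + 3.72×109 + 3.91×69 = 388.5 + 306.22 + 772.48 + 405.48 + 269.79 = 2142.47
Index = 2141.29 / 2142.47 × 100 = 99.9449

99.9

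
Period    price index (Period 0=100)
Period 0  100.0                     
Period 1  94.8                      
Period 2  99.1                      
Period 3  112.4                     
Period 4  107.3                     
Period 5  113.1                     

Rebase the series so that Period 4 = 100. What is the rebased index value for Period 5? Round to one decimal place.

105.4

Rebased(Period 5) = 113.1 / 107.3 × 100 = 105.4054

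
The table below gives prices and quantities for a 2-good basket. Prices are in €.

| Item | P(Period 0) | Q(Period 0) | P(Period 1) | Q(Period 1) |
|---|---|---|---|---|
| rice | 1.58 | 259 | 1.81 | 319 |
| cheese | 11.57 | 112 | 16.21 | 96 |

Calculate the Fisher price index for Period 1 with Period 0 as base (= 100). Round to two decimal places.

133.05

Laspeyres component (base-period weights):
ΣP(Period 1)Q(Period 0) = 1.81×259 + 16.21×112 = 468.79 + 1815.52 = 2284.31
ΣP(Period 0)Q(Period 0) = 1.58×259 + 11.57×112 = 409.22 + 1295.84 = 1705.06
L = 2284.31 / 1705.06 × 100 = 133.9724
Paasche component (current-period weights):
ΣP(Period 1)Q(Period 1) = 1.81×319 + 16.21×96 = 577.39 + 1556.16 = 2133.55
ΣP(Period 0)Q(Period 1) = 1.58×319 + 11.57×96 = 504.02 + 1110.72 = 1614.74
P = 2133.55 / 1614.74 × 100 = 132.1296
Fisher = √(L × P) = √(133.9724 × 132.1296) = 133.0478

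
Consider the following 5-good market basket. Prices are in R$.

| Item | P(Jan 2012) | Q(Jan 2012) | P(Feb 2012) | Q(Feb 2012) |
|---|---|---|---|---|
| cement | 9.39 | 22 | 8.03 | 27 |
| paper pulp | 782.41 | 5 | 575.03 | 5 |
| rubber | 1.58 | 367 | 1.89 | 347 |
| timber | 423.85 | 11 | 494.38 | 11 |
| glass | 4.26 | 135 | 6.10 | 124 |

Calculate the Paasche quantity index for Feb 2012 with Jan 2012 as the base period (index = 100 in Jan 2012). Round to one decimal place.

Paasche quantity index uses current-period prices as weights.
ΣP(Feb 2012)·Q(Feb 2012) = 8.03×27 + 575.03×5 + 1.89×347 + 494.38×11 + 6.10×124 = 216.81 + 2875.15 + 655.83 + 5438.18 + 756.4 = 9942.37
ΣP(Feb 2012)·Q(Jan 2012) = 8.03×22 + 575.03×5 + 1.89×367 + 494.38×11 + 6.10×135 = 176.66 + 2875.15 + 693.63 + 5438.18 + 823.5 = 10007.12
Index = 9942.37 / 10007.12 × 100 = 99.3530

99.4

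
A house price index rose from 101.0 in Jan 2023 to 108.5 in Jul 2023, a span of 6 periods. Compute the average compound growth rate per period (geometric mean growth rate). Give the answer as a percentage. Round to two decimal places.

Growth factor = (108.5/101.0)^(1/6) = (1.074257)^(1/6) = 1.012010
Growth rate = 1.012010 − 1 = 0.012010 = 1.2010%

1.20%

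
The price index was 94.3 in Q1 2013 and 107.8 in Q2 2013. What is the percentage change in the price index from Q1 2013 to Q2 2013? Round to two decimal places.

14.32%

Change = (107.8 − 94.3) / 94.3 × 100
       = 13.5 / 94.3 × 100 = 14.3160%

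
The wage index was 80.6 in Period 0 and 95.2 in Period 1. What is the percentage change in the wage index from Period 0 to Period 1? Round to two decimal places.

18.11%

Change = (95.2 − 80.6) / 80.6 × 100
       = 14.6 / 80.6 × 100 = 18.1141%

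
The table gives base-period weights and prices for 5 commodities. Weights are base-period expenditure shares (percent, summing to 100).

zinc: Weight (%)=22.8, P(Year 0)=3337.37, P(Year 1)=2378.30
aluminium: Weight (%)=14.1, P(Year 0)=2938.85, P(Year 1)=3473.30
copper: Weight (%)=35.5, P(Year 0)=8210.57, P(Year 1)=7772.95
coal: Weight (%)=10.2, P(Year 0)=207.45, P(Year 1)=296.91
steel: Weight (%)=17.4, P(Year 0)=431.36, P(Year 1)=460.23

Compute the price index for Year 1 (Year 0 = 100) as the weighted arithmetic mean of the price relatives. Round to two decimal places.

zinc: 22.8 × (2378.30/3337.37) = 22.8 × 0.712627 = 16.2479
aluminium: 14.1 × (3473.30/2938.85) = 14.1 × 1.181857 = 16.6642
copper: 35.5 × (7772.95/8210.57) = 35.5 × 0.946700 = 33.6079
coal: 10.2 × (296.91/207.45) = 10.2 × 1.431236 = 14.5986
steel: 17.4 × (460.23/431.36) = 17.4 × 1.066928 = 18.5645
Index = Σ wᵢ·(p₁ᵢ/p₀ᵢ) = 16.2479 + 16.6642 + 33.6079 + 14.5986 + 18.5645 = 99.6831

99.68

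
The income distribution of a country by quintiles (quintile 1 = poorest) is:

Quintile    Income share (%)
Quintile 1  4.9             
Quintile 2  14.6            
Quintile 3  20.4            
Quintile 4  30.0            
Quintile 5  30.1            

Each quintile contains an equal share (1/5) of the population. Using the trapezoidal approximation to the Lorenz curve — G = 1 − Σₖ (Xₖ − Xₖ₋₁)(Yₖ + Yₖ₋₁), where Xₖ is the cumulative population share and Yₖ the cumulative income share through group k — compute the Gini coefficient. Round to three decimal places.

0.263

Cumulative income shares Yₖ: 0.0490, 0.1950, 0.3990, 0.6990, 1.0000
Σ (Xₖ−Xₖ₋₁)(Yₖ+Yₖ₋₁) = (1/5)(0.0490+0.0000) + (1/5)(0.1950+0.0490) + (1/5)(0.3990+0.1950) + (1/5)(0.6990+0.3990) + (1/5)(1.0000+0.6990)
  = 0.0098 + 0.0488 + 0.1188 + 0.2196 + 0.3398 = 0.7368
G = 1 − 0.7368 = 0.2632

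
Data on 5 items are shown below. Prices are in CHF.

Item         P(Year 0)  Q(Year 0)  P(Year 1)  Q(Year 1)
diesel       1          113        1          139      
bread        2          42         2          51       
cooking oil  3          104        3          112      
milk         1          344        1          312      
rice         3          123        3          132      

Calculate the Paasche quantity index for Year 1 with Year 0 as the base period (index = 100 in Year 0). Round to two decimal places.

Paasche quantity index uses current-period prices as weights.
ΣP(Year 1)·Q(Year 1) = 1×139 + 2×51 + 3×112 + 1×312 + 3×132 = 139 + 102 + 336 + 312 + 396 = 1285
ΣP(Year 1)·Q(Year 0) = 1×113 + 2×42 + 3×104 + 1×344 + 3×123 = 113 + 84 + 312 + 344 + 369 = 1222
Index = 1285 / 1222 × 100 = 105.1555

105.16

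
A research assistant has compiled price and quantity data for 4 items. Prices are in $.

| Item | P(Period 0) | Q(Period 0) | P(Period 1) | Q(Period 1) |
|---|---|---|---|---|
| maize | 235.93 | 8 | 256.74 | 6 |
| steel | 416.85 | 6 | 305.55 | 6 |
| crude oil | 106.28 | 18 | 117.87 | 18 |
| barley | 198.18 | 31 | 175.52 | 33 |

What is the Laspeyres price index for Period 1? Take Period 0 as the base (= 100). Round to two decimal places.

Laspeyres price index uses base-period quantities as weights.
ΣP(Period 1)·Q(Period 0) = 256.74×8 + 305.55×6 + 117.87×18 + 175.52×31 = 2053.92 + 1833.3 + 2121.66 + 5441.12 = 11450
ΣP(Period 0)·Q(Period 0) = 235.93×8 + 416.85×6 + 106.28×18 + 198.18×31 = 1887.44 + 2501.1 + 1913.04 + 6143.58 = 12445.16
Index = 11450 / 12445.16 × 100 = 92.0036

92.00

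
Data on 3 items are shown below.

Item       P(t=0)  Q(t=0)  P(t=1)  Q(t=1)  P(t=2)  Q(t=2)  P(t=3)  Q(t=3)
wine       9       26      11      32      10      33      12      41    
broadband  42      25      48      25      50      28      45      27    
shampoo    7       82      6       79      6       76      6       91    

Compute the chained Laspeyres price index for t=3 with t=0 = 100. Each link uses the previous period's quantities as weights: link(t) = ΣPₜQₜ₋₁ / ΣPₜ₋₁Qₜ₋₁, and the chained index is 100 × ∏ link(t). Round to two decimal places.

Link t=0→t=1:
ΣP(t=1)Q(t=0) = 11×26 + 48×25 + 6×82 = 286 + 1200 + 492 = 1978
ΣP(t=0)Q(t=0) = 9×26 + 42×25 + 7×82 = 234 + 1050 + 574 = 1858
link = 1978/1858 = 1.064586
Link t=1→t=2:
ΣP(t=2)Q(t=1) = 10×32 + 50×25 + 6×79 = 320 + 1250 + 474 = 2044
ΣP(t=1)Q(t=1) = 11×32 + 48×25 + 6×79 = 352 + 1200 + 474 = 2026
link = 2044/2026 = 1.008885
Link t=2→t=3:
ΣP(t=3)Q(t=2) = 12×33 + 45×28 + 6×76 = 396 + 1260 + 456 = 2112
ΣP(t=2)Q(t=2) = 10×33 + 50×28 + 6×76 = 330 + 1400 + 456 = 2186
link = 2112/2186 = 0.966148
Chained index = 100 × 1.064586 × 1.008885 × 0.966148 = 103.7686

103.77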